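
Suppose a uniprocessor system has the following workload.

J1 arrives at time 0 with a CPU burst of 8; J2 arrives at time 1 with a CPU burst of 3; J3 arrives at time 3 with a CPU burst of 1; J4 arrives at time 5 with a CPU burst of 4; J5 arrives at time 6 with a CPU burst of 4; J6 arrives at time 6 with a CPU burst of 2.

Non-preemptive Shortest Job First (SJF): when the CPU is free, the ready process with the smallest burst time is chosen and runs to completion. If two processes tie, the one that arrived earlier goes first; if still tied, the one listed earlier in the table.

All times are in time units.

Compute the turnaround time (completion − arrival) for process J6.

Gantt: | J1 0-8 | J3 8-9 | J6 9-11 | J2 11-14 | J4 14-18 | J5 18-22 |
Completion: J1=8  J2=14  J3=9  J4=18  J5=22  J6=11
Turnaround(J6) = completion − arrival = 11 − 6 = 5

5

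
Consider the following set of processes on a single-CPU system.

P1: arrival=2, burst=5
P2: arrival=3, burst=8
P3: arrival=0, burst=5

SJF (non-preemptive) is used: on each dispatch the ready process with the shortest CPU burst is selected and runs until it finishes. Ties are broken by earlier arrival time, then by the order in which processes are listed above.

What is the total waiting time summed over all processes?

Gantt: | P3 0-5 | P1 5-10 | P2 10-18 |
Completion: P1=10  P2=18  P3=5
Waiting = turnaround − burst: P1=3, P2=7, P3=0
Total waiting = 3 + 7 + 0 = 10

10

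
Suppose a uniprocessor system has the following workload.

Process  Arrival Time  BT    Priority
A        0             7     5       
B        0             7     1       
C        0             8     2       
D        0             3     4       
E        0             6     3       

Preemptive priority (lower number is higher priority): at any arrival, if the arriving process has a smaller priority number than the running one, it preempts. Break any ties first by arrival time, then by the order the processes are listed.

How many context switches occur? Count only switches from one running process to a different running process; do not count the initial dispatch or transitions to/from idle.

4

Gantt: | B 0-7 | C 7-15 | E 15-21 | D 21-24 | A 24-31 |
Completion: A=31  B=7  C=15  D=24  E=21
Turnaround (C−A): A=31  B=7  C=15  D=24  E=21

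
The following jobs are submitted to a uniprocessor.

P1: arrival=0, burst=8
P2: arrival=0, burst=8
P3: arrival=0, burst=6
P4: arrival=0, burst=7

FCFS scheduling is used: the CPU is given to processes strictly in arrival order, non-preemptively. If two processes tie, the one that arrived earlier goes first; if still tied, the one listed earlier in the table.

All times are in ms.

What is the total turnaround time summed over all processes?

75

Timeline: | P1 0-8 | P2 8-16 | P3 16-22 | P4 22-29 |
Completion: P1=8  P2=16  P3=22  P4=29
Turnaround (C−A): P1=8  P2=16  P3=22  P4=29
Turnaround = completion − arrival: P1=8, P2=16, P3=22, P4=29
Total turnaround = 8 + 16 + 22 + 29 = 75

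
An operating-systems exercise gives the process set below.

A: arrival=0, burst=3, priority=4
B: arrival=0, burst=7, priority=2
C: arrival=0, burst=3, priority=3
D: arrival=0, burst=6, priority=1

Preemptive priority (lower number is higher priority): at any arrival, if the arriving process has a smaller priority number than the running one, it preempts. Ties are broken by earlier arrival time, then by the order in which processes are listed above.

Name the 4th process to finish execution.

A

Schedule: | D 0-6 | B 6-13 | C 13-16 | A 16-19 |
Completion: A=19  B=13  C=16  D=6
Turnaround (C−A): A=19  B=13  C=16  D=6
Finish order: D → B → C → A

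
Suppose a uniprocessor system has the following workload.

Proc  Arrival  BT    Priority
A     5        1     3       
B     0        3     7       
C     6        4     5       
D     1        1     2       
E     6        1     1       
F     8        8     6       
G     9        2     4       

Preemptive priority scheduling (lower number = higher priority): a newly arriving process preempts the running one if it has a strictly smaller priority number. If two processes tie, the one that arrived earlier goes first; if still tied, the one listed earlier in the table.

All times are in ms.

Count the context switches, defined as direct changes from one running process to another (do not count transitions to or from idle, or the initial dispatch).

7

Gantt: | B 0-1 | D 1-2 | B 2-4 | idle 4-5 | A 5-6 | E 6-7 | C 7-9 | G 9-11 | C 11-13 | F 13-21 |
Completion: A=6  B=4  C=13  D=2  E=7  F=21  G=11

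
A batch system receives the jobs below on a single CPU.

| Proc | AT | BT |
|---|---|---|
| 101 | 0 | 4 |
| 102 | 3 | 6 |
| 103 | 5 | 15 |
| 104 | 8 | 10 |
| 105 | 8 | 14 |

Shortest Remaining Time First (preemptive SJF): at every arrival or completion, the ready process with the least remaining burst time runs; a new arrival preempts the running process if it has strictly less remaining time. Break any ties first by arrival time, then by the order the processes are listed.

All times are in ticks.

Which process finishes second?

102

Gantt: | 101 0-4 | 102 4-10 | 104 10-20 | 105 20-34 | 103 34-49 |
Completion: 101=4  102=10  103=49  104=20  105=34
Finish order: 101 → 102 → 104 → 105 → 103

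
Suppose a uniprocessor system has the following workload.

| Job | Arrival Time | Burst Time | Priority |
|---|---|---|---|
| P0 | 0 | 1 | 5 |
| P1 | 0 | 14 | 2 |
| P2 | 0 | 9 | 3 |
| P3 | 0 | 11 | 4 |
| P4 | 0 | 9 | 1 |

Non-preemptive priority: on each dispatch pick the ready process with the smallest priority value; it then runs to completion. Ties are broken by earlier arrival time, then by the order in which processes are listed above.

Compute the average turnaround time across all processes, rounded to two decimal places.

Gantt: | P4 0-9 | P1 9-23 | P2 23-32 | P3 32-43 | P0 43-44 |
Completion: P0=44  P1=23  P2=32  P3=43  P4=9
Turnaround (C−A): P0=44  P1=23  P2=32  P3=43  P4=9
Turnaround times: P0=44, P1=23, P2=32, P3=43, P4=9
Average turnaround = (44+23+32+43+9) / 5 = 151/5 = 30.20

30.20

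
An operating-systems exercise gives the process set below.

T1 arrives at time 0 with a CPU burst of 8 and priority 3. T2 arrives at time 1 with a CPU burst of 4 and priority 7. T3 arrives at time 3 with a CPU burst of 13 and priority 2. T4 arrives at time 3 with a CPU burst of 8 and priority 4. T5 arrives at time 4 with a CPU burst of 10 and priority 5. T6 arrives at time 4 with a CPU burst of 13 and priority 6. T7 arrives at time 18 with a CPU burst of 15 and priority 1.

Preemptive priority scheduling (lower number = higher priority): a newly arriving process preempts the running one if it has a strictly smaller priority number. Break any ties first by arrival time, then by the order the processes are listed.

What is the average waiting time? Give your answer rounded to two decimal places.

Schedule: | T1 0-3 | T3 3-16 | T1 16-18 | T7 18-33 | T1 33-36 | T4 36-44 | T5 44-54 | T6 54-67 | T2 67-71 |
Completion: T1=36  T2=71  T3=16  T4=44  T5=54  T6=67  T7=33
Turnaround (C−A): T1=36  T2=70  T3=13  T4=41  T5=50  T6=63  T7=15
Waiting times: T1=28, T2=66, T3=0, T4=33, T5=40, T6=50, T7=0
Average waiting = (28+66+0+33+40+50+0) / 7 = 217/7 = 31.00

31.00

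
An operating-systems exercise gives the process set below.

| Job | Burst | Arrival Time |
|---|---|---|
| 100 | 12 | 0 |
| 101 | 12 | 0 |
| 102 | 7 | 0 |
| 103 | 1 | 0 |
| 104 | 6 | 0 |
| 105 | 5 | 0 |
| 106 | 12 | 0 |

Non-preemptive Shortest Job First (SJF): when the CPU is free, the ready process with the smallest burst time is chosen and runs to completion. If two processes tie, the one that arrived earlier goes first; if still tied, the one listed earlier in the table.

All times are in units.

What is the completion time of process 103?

1

Schedule: | 103 0-1 | 105 1-6 | 104 6-12 | 102 12-19 | 100 19-31 | 101 31-43 | 106 43-55 |
Completion: 100=31  101=43  102=19  103=1  104=12  105=6  106=55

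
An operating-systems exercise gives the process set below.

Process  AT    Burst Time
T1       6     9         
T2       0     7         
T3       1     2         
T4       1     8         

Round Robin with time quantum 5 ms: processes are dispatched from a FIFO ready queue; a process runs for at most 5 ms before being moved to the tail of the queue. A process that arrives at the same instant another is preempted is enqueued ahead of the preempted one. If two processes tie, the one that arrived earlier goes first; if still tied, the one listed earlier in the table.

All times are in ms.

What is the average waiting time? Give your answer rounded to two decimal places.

8.75

Gantt: | T2 0-5 | T3 5-7 | T4 7-12 | T2 12-14 | T1 14-19 | T4 19-22 | T1 22-26 |
Completion: T1=26  T2=14  T3=7  T4=22
Waiting times: T1=11, T2=7, T3=4, T4=13
Average waiting = (11+7+4+13) / 4 = 35/4 = 8.75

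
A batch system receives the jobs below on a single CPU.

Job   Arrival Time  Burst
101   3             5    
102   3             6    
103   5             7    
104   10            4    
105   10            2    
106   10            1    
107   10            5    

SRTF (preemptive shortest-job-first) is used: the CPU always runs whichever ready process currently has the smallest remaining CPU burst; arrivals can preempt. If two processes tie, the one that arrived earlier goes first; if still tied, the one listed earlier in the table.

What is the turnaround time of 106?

Gantt: | idle 0-3 | 101 3-8 | 102 8-10 | 106 10-11 | 105 11-13 | 102 13-17 | 104 17-21 | 107 21-26 | 103 26-33 |
Completion: 101=8  102=17  103=33  104=21  105=13  106=11  107=26
Turnaround (C−A): 101=5  102=14  103=28  104=11  105=3  106=1  107=16
Turnaround(106) = completion − arrival = 11 − 10 = 1

1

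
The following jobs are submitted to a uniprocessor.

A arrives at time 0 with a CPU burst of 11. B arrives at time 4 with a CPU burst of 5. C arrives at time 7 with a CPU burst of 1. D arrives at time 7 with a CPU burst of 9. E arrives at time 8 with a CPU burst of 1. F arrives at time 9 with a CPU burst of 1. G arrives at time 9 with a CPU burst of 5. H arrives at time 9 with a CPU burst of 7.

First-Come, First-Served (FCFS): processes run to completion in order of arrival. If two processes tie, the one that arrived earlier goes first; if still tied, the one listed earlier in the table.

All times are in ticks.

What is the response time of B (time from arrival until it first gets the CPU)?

Gantt: | A 0-11 | B 11-16 | C 16-17 | D 17-26 | E 26-27 | F 27-28 | G 28-33 | H 33-40 |
Completion: A=11  B=16  C=17  D=26  E=27  F=28  G=33  H=40
Turnaround (C−A): A=11  B=12  C=10  D=19  E=19  F=19  G=24  H=31
Response(B) = first start − arrival = 11 − 4 = 7

7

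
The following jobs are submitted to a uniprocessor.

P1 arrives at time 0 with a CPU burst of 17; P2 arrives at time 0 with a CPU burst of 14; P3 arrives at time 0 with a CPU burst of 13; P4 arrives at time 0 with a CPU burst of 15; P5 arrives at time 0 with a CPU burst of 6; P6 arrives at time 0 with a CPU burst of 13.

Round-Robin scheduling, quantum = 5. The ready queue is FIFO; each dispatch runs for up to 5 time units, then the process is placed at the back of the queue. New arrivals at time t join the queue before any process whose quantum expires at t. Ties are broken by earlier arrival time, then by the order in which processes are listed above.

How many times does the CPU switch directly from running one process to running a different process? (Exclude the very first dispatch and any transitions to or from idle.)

17

Schedule: | P1 0-5 | P2 5-10 | P3 10-15 | P4 15-20 | P5 20-25 | P6 25-30 | P1 30-35 | P2 35-40 | P3 40-45 | P4 45-50 | P5 50-51 | P6 51-56 | P1 56-61 | P2 61-65 | P3 65-68 | P4 68-73 | P6 73-76 | P1 76-78 |
Completion: P1=78  P2=65  P3=68  P4=73  P5=51  P6=76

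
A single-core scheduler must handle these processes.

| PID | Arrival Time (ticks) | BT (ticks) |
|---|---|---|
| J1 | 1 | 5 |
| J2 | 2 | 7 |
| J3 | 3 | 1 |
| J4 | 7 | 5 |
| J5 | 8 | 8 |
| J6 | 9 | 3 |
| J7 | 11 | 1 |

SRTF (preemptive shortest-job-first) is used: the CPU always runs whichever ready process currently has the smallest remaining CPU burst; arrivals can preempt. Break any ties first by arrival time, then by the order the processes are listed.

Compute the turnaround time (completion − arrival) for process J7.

Schedule: | idle 0-1 | J1 1-3 | J3 3-4 | J1 4-7 | J4 7-12 | J7 12-13 | J6 13-16 | J2 16-23 | J5 23-31 |
Completion: J1=7  J2=23  J3=4  J4=12  J5=31  J6=16  J7=13
Turnaround (C−A): J1=6  J2=21  J3=1  J4=5  J5=23  J6=7  J7=2
Turnaround(J7) = completion − arrival = 13 − 11 = 2

2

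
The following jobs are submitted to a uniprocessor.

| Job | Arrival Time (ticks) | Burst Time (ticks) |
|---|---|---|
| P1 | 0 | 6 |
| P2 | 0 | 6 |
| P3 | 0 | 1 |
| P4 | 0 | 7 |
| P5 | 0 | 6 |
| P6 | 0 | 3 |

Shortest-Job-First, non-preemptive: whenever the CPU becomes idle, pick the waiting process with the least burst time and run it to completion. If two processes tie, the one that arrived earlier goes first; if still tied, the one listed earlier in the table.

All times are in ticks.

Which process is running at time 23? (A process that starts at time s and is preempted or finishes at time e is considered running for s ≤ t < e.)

Schedule: | P3 0-1 | P6 1-4 | P1 4-10 | P2 10-16 | P5 16-22 | P4 22-29 |
Completion: P1=10  P2=16  P3=1  P4=29  P5=22  P6=4

P4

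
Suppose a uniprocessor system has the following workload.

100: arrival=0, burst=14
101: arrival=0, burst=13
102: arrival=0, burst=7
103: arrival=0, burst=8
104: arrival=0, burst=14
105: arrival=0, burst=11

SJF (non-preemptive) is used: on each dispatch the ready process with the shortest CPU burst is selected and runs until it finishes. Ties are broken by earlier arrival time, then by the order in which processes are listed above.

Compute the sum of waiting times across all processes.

140

Gantt: | 102 0-7 | 103 7-15 | 105 15-26 | 101 26-39 | 100 39-53 | 104 53-67 |
Completion: 100=53  101=39  102=7  103=15  104=67  105=26
Waiting = turnaround − burst: 100=39, 101=26, 102=0, 103=7, 104=53, 105=15
Total waiting = 39 + 26 + 0 + 7 + 53 + 15 = 140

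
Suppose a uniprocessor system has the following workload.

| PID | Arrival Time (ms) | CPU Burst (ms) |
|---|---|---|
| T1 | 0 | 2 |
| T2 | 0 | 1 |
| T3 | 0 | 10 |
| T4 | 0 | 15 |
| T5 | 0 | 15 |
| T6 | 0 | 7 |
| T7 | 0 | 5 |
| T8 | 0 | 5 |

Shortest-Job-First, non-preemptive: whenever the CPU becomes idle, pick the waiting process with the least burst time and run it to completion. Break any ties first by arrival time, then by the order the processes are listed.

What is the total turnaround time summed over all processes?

Timeline: | T2 0-1 | T1 1-3 | T7 3-8 | T8 8-13 | T6 13-20 | T3 20-30 | T4 30-45 | T5 45-60 |
Completion: T1=3  T2=1  T3=30  T4=45  T5=60  T6=20  T7=8  T8=13
Turnaround (C−A): T1=3  T2=1  T3=30  T4=45  T5=60  T6=20  T7=8  T8=13
Turnaround = completion − arrival: T1=3, T2=1, T3=30, T4=45, T5=60, T6=20, T7=8, T8=13
Total turnaround = 3 + 1 + 30 + 45 + 60 + 20 + 8 + 13 = 180

180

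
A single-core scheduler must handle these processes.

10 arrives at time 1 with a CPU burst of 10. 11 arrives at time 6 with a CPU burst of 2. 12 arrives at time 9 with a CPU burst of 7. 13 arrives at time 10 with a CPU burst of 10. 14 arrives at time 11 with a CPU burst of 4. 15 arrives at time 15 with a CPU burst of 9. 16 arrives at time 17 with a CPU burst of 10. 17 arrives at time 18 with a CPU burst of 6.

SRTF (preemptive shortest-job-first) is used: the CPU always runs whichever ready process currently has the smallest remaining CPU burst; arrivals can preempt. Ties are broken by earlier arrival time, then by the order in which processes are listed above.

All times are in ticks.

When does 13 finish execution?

49

Gantt: | idle 0-1 | 10 1-6 | 11 6-8 | 10 8-13 | 14 13-17 | 12 17-24 | 17 24-30 | 15 30-39 | 13 39-49 | 16 49-59 |
Completion: 10=13  11=8  12=24  13=49  14=17  15=39  16=59  17=30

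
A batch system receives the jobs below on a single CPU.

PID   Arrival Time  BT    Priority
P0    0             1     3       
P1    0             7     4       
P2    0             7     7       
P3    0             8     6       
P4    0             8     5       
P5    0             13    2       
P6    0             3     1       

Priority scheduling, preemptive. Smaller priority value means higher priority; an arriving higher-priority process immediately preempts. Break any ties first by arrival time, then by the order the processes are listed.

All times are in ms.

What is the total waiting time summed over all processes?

132

Schedule: | P6 0-3 | P5 3-16 | P0 16-17 | P1 17-24 | P4 24-32 | P3 32-40 | P2 40-47 |
Completion: P0=17  P1=24  P2=47  P3=40  P4=32  P5=16  P6=3
Turnaround (C−A): P0=17  P1=24  P2=47  P3=40  P4=32  P5=16  P6=3
Waiting = turnaround − burst: P0=16, P1=17, P2=40, P3=32, P4=24, P5=3, P6=0
Total waiting = 16 + 17 + 40 + 32 + 24 + 3 + 0 = 132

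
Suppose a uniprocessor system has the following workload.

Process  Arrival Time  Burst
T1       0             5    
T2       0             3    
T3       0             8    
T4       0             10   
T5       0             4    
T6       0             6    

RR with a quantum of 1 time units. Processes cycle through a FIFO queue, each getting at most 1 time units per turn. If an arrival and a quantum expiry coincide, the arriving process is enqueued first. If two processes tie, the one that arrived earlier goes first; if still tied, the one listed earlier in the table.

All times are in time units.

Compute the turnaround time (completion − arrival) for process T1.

24

Schedule: | T1 0-1 | T2 1-2 | T3 2-3 | T4 3-4 | T5 4-5 | T6 5-6 | T1 6-7 | T2 7-8 | T3 8-9 | T4 9-10 | T5 10-11 | T6 11-12 | T1 12-13 | T2 13-14 | T3 14-15 | T4 15-16 | T5 16-17 | T6 17-18 | T1 18-19 | T3 19-20 | T4 20-21 | T5 21-22 | T6 22-23 | T1 23-24 | T3 24-25 | T4 25-26 | T6 26-27 | T3 27-28 | T4 28-29 | T6 29-30 | T3 30-31 | T4 31-32 | T3 32-33 | T4 33-36 |
Completion: T1=24  T2=14  T3=33  T4=36  T5=22  T6=30
Turnaround (C−A): T1=24  T2=14  T3=33  T4=36  T5=22  T6=30
Turnaround(T1) = completion − arrival = 24 − 0 = 24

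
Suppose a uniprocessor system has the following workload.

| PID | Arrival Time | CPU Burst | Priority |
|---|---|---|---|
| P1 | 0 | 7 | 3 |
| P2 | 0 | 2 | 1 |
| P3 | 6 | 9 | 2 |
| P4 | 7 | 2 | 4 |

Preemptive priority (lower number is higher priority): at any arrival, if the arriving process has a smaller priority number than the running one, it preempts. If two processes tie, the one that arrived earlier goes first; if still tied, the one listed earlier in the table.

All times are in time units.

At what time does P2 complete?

Timeline: | P2 0-2 | P1 2-6 | P3 6-15 | P1 15-18 | P4 18-20 |
Completion: P1=18  P2=2  P3=15  P4=20
Turnaround (C−A): P1=18  P2=2  P3=9  P4=13

2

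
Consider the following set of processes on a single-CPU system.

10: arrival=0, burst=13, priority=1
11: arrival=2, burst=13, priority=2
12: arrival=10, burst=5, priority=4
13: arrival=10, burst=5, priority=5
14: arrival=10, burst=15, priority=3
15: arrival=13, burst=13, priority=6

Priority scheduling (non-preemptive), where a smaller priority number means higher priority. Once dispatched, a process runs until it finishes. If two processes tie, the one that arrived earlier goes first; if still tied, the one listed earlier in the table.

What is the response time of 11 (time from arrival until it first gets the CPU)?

Timeline: | 10 0-13 | 11 13-26 | 14 26-41 | 12 41-46 | 13 46-51 | 15 51-64 |
Completion: 10=13  11=26  12=46  13=51  14=41  15=64
Response(11) = first start − arrival = 13 − 2 = 11

11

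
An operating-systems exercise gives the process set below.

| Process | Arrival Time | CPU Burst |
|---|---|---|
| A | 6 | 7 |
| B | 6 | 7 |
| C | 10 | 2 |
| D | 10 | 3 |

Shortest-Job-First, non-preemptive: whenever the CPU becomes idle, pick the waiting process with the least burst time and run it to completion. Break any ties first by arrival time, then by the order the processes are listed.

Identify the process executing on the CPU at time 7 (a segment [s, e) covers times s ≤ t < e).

A

Gantt: | idle 0-6 | A 6-13 | C 13-15 | D 15-18 | B 18-25 |
Completion: A=13  B=25  C=15  D=18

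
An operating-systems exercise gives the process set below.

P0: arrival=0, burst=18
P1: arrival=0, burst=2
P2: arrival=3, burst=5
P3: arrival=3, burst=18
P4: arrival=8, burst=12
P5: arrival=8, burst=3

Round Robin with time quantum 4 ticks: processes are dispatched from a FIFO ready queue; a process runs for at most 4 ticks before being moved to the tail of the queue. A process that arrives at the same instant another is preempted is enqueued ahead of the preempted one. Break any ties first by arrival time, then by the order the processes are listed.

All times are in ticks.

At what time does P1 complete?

6

Timeline: | P0 0-4 | P1 4-6 | P2 6-10 | P3 10-14 | P0 14-18 | P4 18-22 | P5 22-25 | P2 25-26 | P3 26-30 | P0 30-34 | P4 34-38 | P3 38-42 | P0 42-46 | P4 46-50 | P3 50-54 | P0 54-56 | P3 56-58 |
Completion: P0=56  P1=6  P2=26  P3=58  P4=50  P5=25
Turnaround (C−A): P0=56  P1=6  P2=23  P3=55  P4=42  P5=17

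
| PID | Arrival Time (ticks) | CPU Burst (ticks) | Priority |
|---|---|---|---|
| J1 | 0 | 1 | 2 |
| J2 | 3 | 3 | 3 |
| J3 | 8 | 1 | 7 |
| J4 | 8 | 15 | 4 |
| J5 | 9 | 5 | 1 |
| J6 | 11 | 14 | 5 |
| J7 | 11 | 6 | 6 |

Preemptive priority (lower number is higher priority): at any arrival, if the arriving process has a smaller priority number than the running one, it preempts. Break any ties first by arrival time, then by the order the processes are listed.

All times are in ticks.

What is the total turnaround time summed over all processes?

138

Gantt: | J1 0-1 | idle 1-3 | J2 3-6 | idle 6-8 | J4 8-9 | J5 9-14 | J4 14-28 | J6 28-42 | J7 42-48 | J3 48-49 |
Completion: J1=1  J2=6  J3=49  J4=28  J5=14  J6=42  J7=48
Turnaround (C−A): J1=1  J2=3  J3=41  J4=20  J5=5  J6=31  J7=37
Turnaround = completion − arrival: J1=1, J2=3, J3=41, J4=20, J5=5, J6=31, J7=37
Total turnaround = 1 + 3 + 41 + 20 + 5 + 31 + 37 = 138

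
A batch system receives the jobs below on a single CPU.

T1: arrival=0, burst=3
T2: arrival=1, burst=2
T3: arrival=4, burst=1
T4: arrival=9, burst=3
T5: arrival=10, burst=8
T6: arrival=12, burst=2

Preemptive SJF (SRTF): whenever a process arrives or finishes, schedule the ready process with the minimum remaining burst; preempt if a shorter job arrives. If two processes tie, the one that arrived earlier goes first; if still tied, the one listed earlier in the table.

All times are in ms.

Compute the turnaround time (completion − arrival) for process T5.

Timeline: | T1 0-3 | T2 3-5 | T3 5-6 | idle 6-9 | T4 9-12 | T6 12-14 | T5 14-22 |
Completion: T1=3  T2=5  T3=6  T4=12  T5=22  T6=14
Turnaround (C−A): T1=3  T2=4  T3=2  T4=3  T5=12  T6=2
Turnaround(T5) = completion − arrival = 22 − 10 = 12

12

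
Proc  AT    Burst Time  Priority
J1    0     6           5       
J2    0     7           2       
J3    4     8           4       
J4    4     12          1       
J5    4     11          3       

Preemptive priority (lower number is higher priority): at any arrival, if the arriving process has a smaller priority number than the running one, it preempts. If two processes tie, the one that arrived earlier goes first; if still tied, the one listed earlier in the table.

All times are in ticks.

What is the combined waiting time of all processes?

91

Schedule: | J2 0-4 | J4 4-16 | J2 16-19 | J5 19-30 | J3 30-38 | J1 38-44 |
Completion: J1=44  J2=19  J3=38  J4=16  J5=30
Waiting = turnaround − burst: J1=38, J2=12, J3=26, J4=0, J5=15
Total waiting = 38 + 12 + 26 + 0 + 15 = 91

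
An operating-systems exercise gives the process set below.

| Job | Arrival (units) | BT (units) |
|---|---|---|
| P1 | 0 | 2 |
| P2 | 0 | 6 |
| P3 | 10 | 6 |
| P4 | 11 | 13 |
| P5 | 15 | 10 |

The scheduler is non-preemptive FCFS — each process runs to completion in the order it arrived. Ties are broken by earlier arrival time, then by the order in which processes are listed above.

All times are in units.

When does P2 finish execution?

8

Gantt: | P1 0-2 | P2 2-8 | idle 8-10 | P3 10-16 | P4 16-29 | P5 29-39 |
Completion: P1=2  P2=8  P3=16  P4=29  P5=39
Turnaround (C−A): P1=2  P2=8  P3=6  P4=18  P5=24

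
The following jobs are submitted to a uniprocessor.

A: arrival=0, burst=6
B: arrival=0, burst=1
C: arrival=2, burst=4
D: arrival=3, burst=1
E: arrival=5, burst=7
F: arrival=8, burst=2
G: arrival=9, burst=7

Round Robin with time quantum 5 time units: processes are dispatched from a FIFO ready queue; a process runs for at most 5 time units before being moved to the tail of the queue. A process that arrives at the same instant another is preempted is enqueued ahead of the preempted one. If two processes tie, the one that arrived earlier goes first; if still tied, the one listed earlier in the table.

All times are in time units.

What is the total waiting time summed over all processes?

62

Timeline: | A 0-5 | B 5-6 | C 6-10 | D 10-11 | E 11-16 | A 16-17 | F 17-19 | G 19-24 | E 24-26 | G 26-28 |
Completion: A=17  B=6  C=10  D=11  E=26  F=19  G=28
Turnaround (C−A): A=17  B=6  C=8  D=8  E=21  F=11  G=19
Waiting = turnaround − burst: A=11, B=5, C=4, D=7, E=14, F=9, G=12
Total waiting = 11 + 5 + 4 + 7 + 14 + 9 + 12 = 62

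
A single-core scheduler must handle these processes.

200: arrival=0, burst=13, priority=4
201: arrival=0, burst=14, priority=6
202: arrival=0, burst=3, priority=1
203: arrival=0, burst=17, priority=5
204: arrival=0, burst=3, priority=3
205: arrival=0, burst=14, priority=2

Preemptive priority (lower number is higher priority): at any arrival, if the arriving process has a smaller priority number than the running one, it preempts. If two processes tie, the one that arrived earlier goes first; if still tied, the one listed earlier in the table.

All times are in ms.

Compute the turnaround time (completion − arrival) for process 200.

33

Gantt: | 202 0-3 | 205 3-17 | 204 17-20 | 200 20-33 | 203 33-50 | 201 50-64 |
Completion: 200=33  201=64  202=3  203=50  204=20  205=17
Turnaround(200) = completion − arrival = 33 − 0 = 33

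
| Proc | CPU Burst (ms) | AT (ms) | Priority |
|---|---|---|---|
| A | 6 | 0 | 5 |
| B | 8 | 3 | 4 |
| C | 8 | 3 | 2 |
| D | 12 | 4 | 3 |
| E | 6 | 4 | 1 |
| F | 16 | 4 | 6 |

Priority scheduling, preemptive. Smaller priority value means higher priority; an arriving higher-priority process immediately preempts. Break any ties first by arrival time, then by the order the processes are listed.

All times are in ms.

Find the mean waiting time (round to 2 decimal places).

Schedule: | A 0-3 | C 3-4 | E 4-10 | C 10-17 | D 17-29 | B 29-37 | A 37-40 | F 40-56 |
Completion: A=40  B=37  C=17  D=29  E=10  F=56
Turnaround (C−A): A=40  B=34  C=14  D=25  E=6  F=52
Waiting times: A=34, B=26, C=6, D=13, E=0, F=36
Average waiting = (34+26+6+13+0+36) / 6 = 115/6 = 19.17

19.17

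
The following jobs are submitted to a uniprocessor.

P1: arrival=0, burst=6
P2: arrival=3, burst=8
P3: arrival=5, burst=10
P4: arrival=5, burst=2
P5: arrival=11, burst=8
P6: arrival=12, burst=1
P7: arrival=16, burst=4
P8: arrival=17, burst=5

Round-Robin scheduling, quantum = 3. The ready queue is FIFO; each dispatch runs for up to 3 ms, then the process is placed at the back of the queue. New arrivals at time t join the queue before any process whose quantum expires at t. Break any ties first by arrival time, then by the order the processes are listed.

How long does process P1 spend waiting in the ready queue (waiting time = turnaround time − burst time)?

3

Gantt: | P1 0-3 | P2 3-6 | P1 6-9 | P3 9-12 | P4 12-14 | P2 14-17 | P5 17-20 | P6 20-21 | P3 21-24 | P7 24-27 | P8 27-30 | P2 30-32 | P5 32-35 | P3 35-38 | P7 38-39 | P8 39-41 | P5 41-43 | P3 43-44 |
Completion: P1=9  P2=32  P3=44  P4=14  P5=43  P6=21  P7=39  P8=41
Turnaround (C−A): P1=9  P2=29  P3=39  P4=9  P5=32  P6=9  P7=23  P8=24
Waiting(P1) = turnaround − burst = 9 − 6 = 3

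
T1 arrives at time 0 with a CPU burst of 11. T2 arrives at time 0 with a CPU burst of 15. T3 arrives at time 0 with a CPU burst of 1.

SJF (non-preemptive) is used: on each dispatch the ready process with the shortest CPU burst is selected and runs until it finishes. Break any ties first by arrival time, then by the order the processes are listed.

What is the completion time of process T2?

27

Gantt: | T3 0-1 | T1 1-12 | T2 12-27 |
Completion: T1=12  T2=27  T3=1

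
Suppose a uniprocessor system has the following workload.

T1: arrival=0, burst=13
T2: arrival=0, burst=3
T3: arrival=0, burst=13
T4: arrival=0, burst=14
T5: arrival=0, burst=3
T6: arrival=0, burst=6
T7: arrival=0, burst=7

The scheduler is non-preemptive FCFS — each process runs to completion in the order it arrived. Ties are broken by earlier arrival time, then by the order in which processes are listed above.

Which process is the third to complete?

Timeline: | T1 0-13 | T2 13-16 | T3 16-29 | T4 29-43 | T5 43-46 | T6 46-52 | T7 52-59 |
Completion: T1=13  T2=16  T3=29  T4=43  T5=46  T6=52  T7=59
Turnaround (C−A): T1=13  T2=16  T3=29  T4=43  T5=46  T6=52  T7=59
Finish order: T1 → T2 → T3 → T4 → T5 → T6 → T7

T3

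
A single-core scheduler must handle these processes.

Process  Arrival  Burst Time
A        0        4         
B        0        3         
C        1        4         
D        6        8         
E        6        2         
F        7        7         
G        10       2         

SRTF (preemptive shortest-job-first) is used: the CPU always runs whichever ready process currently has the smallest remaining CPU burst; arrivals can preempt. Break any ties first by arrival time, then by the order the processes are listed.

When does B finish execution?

3

Timeline: | B 0-3 | A 3-7 | E 7-9 | C 9-10 | G 10-12 | C 12-15 | F 15-22 | D 22-30 |
Completion: A=7  B=3  C=15  D=30  E=9  F=22  G=12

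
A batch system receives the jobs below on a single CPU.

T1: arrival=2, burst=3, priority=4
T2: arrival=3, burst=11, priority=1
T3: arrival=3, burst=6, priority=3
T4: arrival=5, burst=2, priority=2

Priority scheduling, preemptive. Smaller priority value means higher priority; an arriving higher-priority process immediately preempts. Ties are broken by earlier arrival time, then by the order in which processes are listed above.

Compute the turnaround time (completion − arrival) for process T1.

22

Schedule: | idle 0-2 | T1 2-3 | T2 3-14 | T4 14-16 | T3 16-22 | T1 22-24 |
Completion: T1=24  T2=14  T3=22  T4=16
Turnaround (C−A): T1=22  T2=11  T3=19  T4=11
Turnaround(T1) = completion − arrival = 24 − 2 = 22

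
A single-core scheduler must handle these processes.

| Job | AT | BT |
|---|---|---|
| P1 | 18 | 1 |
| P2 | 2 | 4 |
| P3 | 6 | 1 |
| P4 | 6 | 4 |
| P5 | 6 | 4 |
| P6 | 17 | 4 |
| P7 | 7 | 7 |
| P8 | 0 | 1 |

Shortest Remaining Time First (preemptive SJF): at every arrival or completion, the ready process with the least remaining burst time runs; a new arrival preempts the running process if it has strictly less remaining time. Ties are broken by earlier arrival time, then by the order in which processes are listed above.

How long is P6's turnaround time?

5

Timeline: | P8 0-1 | idle 1-2 | P2 2-6 | P3 6-7 | P4 7-11 | P5 11-15 | P7 15-17 | P6 17-18 | P1 18-19 | P6 19-22 | P7 22-27 |
Completion: P1=19  P2=6  P3=7  P4=11  P5=15  P6=22  P7=27  P8=1
Turnaround(P6) = completion − arrival = 22 − 17 = 5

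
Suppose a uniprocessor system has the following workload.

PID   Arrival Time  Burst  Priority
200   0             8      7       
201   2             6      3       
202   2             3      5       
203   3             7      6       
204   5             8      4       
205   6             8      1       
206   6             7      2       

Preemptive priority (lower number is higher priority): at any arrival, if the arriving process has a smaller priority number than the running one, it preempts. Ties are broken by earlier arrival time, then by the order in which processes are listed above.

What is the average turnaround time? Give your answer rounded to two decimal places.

26.71

Gantt: | 200 0-2 | 201 2-6 | 205 6-14 | 206 14-21 | 201 21-23 | 204 23-31 | 202 31-34 | 203 34-41 | 200 41-47 |
Completion: 200=47  201=23  202=34  203=41  204=31  205=14  206=21
Turnaround times: 200=47, 201=21, 202=32, 203=38, 204=26, 205=8, 206=15
Average turnaround = (47+21+32+38+26+8+15) / 7 = 187/7 = 26.71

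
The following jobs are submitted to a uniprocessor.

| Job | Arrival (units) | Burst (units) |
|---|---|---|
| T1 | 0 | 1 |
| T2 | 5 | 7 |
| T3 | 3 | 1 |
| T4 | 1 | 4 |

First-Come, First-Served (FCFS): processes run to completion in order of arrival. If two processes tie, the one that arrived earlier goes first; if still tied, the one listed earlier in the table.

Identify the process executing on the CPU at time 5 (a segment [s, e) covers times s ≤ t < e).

Gantt: | T1 0-1 | T4 1-5 | T3 5-6 | T2 6-13 |
Completion: T1=1  T2=13  T3=6  T4=5
Turnaround (C−A): T1=1  T2=8  T3=3  T4=4

T3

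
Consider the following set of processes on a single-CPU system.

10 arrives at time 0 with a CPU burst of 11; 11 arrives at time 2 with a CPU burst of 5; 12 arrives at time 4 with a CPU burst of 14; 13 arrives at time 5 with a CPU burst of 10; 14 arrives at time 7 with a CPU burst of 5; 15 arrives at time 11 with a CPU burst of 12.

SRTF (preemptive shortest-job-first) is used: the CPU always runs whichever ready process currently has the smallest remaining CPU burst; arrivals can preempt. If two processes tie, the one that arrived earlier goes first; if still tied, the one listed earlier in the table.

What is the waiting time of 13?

Timeline: | 10 0-2 | 11 2-7 | 14 7-12 | 10 12-21 | 13 21-31 | 15 31-43 | 12 43-57 |
Completion: 10=21  11=7  12=57  13=31  14=12  15=43
Turnaround (C−A): 10=21  11=5  12=53  13=26  14=5  15=32
Waiting(13) = turnaround − burst = 26 − 10 = 16

16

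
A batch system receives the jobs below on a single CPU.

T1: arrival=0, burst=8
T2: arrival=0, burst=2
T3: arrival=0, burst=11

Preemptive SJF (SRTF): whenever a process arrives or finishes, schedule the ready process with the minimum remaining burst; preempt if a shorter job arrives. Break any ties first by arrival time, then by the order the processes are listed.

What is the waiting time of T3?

10

Gantt: | T2 0-2 | T1 2-10 | T3 10-21 |
Completion: T1=10  T2=2  T3=21
Turnaround (C−A): T1=10  T2=2  T3=21
Waiting(T3) = turnaround − burst = 21 − 11 = 10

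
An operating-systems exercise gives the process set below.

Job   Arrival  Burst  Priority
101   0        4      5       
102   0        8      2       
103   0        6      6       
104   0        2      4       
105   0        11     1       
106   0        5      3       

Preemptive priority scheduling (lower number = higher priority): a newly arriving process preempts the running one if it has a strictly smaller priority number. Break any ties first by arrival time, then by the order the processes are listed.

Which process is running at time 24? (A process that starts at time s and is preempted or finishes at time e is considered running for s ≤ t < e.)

104

Gantt: | 105 0-11 | 102 11-19 | 106 19-24 | 104 24-26 | 101 26-30 | 103 30-36 |
Completion: 101=30  102=19  103=36  104=26  105=11  106=24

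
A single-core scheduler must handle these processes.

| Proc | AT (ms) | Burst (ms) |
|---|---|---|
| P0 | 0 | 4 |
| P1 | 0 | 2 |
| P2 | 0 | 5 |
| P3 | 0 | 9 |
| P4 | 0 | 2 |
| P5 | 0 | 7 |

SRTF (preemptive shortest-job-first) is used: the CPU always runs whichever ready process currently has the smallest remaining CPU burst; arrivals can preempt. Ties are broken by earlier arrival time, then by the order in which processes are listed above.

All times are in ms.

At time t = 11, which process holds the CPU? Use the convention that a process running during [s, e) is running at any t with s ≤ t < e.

P2

Schedule: | P1 0-2 | P4 2-4 | P0 4-8 | P2 8-13 | P5 13-20 | P3 20-29 |
Completion: P0=8  P1=2  P2=13  P3=29  P4=4  P5=20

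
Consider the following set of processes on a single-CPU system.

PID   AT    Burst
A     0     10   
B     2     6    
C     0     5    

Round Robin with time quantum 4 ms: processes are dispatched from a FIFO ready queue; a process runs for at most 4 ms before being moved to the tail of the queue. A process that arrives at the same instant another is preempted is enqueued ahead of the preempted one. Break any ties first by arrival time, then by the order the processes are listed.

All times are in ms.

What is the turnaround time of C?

17

Timeline: | A 0-4 | C 4-8 | B 8-12 | A 12-16 | C 16-17 | B 17-19 | A 19-21 |
Completion: A=21  B=19  C=17
Turnaround (C−A): A=21  B=17  C=17
Turnaround(C) = completion − arrival = 17 − 0 = 17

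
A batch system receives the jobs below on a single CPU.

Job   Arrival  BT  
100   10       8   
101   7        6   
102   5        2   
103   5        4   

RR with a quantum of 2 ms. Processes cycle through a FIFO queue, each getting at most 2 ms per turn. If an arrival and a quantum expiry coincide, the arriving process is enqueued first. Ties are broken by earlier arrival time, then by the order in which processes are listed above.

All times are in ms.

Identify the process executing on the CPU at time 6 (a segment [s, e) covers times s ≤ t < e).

102

Schedule: | idle 0-5 | 102 5-7 | 103 7-9 | 101 9-11 | 103 11-13 | 100 13-15 | 101 15-17 | 100 17-19 | 101 19-21 | 100 21-25 |
Completion: 100=25  101=21  102=7  103=13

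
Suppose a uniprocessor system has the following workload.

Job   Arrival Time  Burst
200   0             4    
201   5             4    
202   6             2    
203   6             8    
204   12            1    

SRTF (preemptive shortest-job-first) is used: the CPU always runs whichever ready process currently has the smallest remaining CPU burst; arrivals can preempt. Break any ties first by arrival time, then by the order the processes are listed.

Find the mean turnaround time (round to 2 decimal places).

Gantt: | 200 0-4 | idle 4-5 | 201 5-6 | 202 6-8 | 201 8-11 | 203 11-12 | 204 12-13 | 203 13-20 |
Completion: 200=4  201=11  202=8  203=20  204=13
Turnaround (C−A): 200=4  201=6  202=2  203=14  204=1
Turnaround times: 200=4, 201=6, 202=2, 203=14, 204=1
Average turnaround = (4+6+2+14+1) / 5 = 27/5 = 5.40

5.40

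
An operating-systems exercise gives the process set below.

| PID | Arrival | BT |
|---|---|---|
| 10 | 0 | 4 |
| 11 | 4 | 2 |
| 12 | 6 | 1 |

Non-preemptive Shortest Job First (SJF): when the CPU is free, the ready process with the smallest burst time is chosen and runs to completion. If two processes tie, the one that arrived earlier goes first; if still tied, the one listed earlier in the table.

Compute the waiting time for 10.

Schedule: | 10 0-4 | 11 4-6 | 12 6-7 |
Completion: 10=4  11=6  12=7
Turnaround (C−A): 10=4  11=2  12=1
Waiting(10) = turnaround − burst = 4 − 4 = 0

0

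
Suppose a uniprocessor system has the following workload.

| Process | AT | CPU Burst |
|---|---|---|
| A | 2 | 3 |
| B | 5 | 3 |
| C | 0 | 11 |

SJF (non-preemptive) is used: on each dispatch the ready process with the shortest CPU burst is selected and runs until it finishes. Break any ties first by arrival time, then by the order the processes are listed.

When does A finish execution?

14

Gantt: | C 0-11 | A 11-14 | B 14-17 |
Completion: A=14  B=17  C=11
Turnaround (C−A): A=12  B=12  C=11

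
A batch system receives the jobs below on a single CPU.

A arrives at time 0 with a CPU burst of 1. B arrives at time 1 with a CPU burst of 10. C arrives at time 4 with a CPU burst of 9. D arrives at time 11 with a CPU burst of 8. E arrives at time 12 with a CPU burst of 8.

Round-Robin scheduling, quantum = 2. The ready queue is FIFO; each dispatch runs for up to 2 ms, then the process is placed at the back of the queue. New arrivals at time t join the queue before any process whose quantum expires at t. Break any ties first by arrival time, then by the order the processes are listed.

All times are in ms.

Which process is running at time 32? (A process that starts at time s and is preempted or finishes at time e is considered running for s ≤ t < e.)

D

Schedule: | A 0-1 | B 1-5 | C 5-7 | B 7-9 | C 9-11 | B 11-13 | D 13-15 | C 15-17 | E 17-19 | B 19-21 | D 21-23 | C 23-25 | E 25-27 | D 27-29 | C 29-30 | E 30-32 | D 32-34 | E 34-36 |
Completion: A=1  B=21  C=30  D=34  E=36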